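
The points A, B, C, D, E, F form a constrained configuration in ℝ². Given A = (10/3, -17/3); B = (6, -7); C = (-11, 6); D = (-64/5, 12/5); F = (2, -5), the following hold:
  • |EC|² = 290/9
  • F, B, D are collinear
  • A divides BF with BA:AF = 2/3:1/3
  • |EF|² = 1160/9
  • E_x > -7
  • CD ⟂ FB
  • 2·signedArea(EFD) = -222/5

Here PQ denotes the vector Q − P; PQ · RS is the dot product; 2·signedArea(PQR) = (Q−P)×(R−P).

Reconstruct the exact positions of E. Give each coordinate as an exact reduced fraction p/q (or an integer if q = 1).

E = (-20/3, 7/3)

1. E_x = -20/3  [line -37/5·x + -74/5·y + -74/5 = 0 ∩ |EC|² = 290/9]
2. E_y = 7/3  [line -37/5·x + -74/5·y + -74/5 = 0 ∩ |EC|² = 290/9]
   → E = (-20/3, 7/3)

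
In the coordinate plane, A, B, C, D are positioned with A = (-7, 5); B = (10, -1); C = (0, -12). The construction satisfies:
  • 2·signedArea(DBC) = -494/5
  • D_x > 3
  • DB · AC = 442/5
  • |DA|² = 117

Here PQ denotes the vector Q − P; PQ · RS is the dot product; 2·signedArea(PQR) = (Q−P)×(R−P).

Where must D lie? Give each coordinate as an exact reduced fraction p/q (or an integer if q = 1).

1. D_x = 16/5  [DB · AC = 442/5 ∩ 2·signedArea(DBC) = -494/5]
2. D_y = 7/5  [DB · AC = 442/5 ∩ 2·signedArea(DBC) = -494/5]
   → D = (16/5, 7/5)

D = (16/5, 7/5)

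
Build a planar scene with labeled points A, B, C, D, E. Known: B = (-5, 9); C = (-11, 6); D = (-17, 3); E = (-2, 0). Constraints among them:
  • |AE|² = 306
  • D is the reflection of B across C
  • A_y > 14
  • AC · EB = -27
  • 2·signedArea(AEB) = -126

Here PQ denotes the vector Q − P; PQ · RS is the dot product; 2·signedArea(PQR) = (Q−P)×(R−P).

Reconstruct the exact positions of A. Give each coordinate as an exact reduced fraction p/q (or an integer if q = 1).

A = (7, 15)

1. A_x = 7  [2·signedArea(AEB) = -126 ∩ AC · EB = -27]
2. A_y = 15  [2·signedArea(AEB) = -126 ∩ AC · EB = -27]
   → A = (7, 15)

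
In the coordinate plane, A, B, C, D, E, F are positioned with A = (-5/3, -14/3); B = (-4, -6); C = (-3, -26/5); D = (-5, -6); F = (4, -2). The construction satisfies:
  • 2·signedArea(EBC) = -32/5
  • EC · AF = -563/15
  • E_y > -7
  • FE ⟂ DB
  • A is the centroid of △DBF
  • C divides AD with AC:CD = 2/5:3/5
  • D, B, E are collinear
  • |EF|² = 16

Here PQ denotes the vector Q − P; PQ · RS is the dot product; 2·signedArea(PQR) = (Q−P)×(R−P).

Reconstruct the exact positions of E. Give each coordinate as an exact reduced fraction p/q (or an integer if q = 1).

1. E_x = 4  [D, B, E are collinear ∩ FE ⟂ DB]
2. E_y = -6  [D, B, E are collinear ∩ FE ⟂ DB]
   → E = (4, -6)

E = (4, -6)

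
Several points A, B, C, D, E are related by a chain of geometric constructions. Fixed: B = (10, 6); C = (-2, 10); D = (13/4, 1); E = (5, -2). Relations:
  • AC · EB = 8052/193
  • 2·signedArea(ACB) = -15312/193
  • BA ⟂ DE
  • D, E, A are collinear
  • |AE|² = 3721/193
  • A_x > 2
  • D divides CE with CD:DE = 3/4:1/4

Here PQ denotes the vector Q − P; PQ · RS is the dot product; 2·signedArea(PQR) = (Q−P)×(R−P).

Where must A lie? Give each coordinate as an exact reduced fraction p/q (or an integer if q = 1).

1. A_x = 538/193  [D, E, A are collinear ∩ BA ⟂ DE]
2. A_y = 346/193  [D, E, A are collinear ∩ BA ⟂ DE]
   → A = (538/193, 346/193)

A = (538/193, 346/193)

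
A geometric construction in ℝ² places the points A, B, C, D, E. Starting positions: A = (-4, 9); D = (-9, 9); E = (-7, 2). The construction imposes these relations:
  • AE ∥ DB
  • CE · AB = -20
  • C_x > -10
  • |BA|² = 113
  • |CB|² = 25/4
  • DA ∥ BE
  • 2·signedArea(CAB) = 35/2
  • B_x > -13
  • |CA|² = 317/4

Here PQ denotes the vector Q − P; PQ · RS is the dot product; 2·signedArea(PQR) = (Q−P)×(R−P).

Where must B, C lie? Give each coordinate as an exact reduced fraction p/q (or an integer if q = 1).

1. B_x = -12  [DA ∥ BE ∩ AE ∥ DB]
2. B_y = 2  [DA ∥ BE ∩ AE ∥ DB]
   → B = (-12, 2)
3. C_x = -19/2  [2·signedArea(CAB) = 35/2 ∩ CE · AB = -20]
4. C_y = 2  [2·signedArea(CAB) = 35/2 ∩ CE · AB = -20]
   → C = (-19/2, 2)

B = (-12, 2)
C = (-19/2, 2)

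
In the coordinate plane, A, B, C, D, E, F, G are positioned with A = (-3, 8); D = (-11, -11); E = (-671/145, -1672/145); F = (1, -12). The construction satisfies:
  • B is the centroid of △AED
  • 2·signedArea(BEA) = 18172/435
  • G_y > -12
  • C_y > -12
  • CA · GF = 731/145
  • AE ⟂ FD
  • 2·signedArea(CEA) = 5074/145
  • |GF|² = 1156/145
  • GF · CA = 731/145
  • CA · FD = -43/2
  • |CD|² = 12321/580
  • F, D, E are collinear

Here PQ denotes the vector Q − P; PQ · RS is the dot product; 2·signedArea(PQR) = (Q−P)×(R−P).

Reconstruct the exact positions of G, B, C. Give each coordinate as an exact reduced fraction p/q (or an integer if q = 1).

1. B_x = -2701/435  [B is the centroid of △AED]
2. B_y = -2107/435  [B is the centroid of △AED]
   → B = (-2701/435, -2107/435)
3. C_x = -929/145  [line 12·x + -1·y + 131/2 = 0 ∩ |CD|² = 12321/580]
4. C_y = -3301/290  [line 12·x + -1·y + 131/2 = 0 ∩ |CD|² = 12321/580]
   → C = (-929/145, -3301/290)
5. G_x = -263/145  [line -494/145·x + -5621/290·y + -33963/145 = 0 ∩ |GF|² = 1156/145]
6. G_y = -1706/145  [line -494/145·x + -5621/290·y + -33963/145 = 0 ∩ |GF|² = 1156/145]
   → G = (-263/145, -1706/145)

B = (-2701/435, -2107/435)
C = (-929/145, -3301/290)
G = (-263/145, -1706/145)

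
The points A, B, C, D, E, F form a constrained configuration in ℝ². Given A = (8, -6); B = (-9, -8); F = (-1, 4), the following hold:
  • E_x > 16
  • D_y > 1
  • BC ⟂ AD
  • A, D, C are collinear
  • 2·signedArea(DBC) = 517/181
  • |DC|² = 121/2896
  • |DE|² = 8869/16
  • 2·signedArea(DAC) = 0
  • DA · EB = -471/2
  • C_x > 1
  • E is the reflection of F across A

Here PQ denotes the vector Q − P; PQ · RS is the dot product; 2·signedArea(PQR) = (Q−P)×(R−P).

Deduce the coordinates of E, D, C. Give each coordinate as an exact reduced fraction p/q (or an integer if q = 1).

1. E_x = 17  [E is the reflection of F across A]
2. E_y = -16  [E is the reflection of F across A]
   → E = (17, -16)
3. D_x = 5/4  [line 26·x + -8·y + -41/2 = 0 ∩ |DE|² = 8869/16]
4. D_y = 3/2  [line 26·x + -8·y + -41/2 = 0 ∩ |DE|² = 8869/16]
   → D = (5/4, 3/2)
5. C_x = 251/181  [2·signedArea(DAC) = 0 ∩ BC ⟂ AD]
6. C_y = 244/181  [2·signedArea(DAC) = 0 ∩ BC ⟂ AD]
   → C = (251/181, 244/181)

C = (251/181, 244/181)
D = (5/4, 3/2)
E = (17, -16)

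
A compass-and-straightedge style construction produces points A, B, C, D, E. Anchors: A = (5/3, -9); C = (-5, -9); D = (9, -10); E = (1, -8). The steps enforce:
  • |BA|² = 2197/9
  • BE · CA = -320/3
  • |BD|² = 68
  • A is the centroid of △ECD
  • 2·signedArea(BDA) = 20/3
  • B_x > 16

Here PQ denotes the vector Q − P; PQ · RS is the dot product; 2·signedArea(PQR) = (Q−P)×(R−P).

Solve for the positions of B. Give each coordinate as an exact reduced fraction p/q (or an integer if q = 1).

1. B_x = 17  [2·signedArea(BDA) = 20/3 ∩ BE · CA = -320/3]
2. B_y = -12  [2·signedArea(BDA) = 20/3 ∩ BE · CA = -320/3]
   → B = (17, -12)

B = (17, -12)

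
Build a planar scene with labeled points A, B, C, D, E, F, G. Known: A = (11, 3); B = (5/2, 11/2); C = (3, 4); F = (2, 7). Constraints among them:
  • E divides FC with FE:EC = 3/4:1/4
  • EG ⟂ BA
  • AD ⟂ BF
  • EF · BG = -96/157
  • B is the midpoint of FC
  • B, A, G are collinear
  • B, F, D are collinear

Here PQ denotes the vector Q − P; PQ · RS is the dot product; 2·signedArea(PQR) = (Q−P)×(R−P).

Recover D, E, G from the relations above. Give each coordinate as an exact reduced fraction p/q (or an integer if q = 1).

1. D_x = 41/10  [B, F, D are collinear ∩ AD ⟂ BF]
2. D_y = 7/10  [B, F, D are collinear ∩ AD ⟂ BF]
   → D = (41/10, 7/10)
3. E_x = 11/4  [E divides FC with FE:EC = 3/4:1/4]
4. E_y = 19/4  [E divides FC with FE:EC = 3/4:1/4]
   → E = (11/4, 19/4)
5. G_x = 921/314  [B, A, G are collinear ∩ EG ⟂ BA]
6. G_y = 1687/314  [B, A, G are collinear ∩ EG ⟂ BA]
   → G = (921/314, 1687/314)

D = (41/10, 7/10)
E = (11/4, 19/4)
G = (921/314, 1687/314)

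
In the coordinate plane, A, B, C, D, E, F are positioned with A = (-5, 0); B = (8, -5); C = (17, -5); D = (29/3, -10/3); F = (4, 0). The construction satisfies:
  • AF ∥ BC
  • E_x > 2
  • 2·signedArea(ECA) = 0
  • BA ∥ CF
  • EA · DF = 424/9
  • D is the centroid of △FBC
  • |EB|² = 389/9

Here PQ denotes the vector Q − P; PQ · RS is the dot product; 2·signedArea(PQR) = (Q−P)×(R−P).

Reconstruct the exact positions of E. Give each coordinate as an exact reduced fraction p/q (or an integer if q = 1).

1. E_x = 7/3  [2·signedArea(ECA) = 0 ∩ EA · DF = 424/9]
2. E_y = -5/3  [2·signedArea(ECA) = 0 ∩ EA · DF = 424/9]
   → E = (7/3, -5/3)

E = (7/3, -5/3)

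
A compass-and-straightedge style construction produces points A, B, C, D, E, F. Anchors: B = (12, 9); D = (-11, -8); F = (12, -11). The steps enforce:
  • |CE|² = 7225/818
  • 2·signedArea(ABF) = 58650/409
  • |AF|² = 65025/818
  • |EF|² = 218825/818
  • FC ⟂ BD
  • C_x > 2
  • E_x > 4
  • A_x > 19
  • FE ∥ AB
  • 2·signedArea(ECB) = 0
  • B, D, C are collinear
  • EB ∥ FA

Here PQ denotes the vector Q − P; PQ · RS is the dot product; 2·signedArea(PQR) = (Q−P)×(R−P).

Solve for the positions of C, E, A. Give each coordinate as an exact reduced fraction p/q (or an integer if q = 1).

1. C_x = 998/409  [B, D, C are collinear ∩ FC ⟂ BD]
2. C_y = 791/409  [B, D, C are collinear ∩ FC ⟂ BD]
   → C = (998/409, 791/409)
3. E_x = 3951/818  [line -2890/409·x + 3910/409·y + -510/409 = 0 ∩ |EF|² = 218825/818]
4. E_y = 3027/818  [line -2890/409·x + 3910/409·y + -510/409 = 0 ∩ |EF|² = 218825/818]
   → E = (3951/818, 3027/818)
5. A_x = 15681/818  [FE ∥ AB ∩ EB ∥ FA]
6. A_y = -4663/818  [FE ∥ AB ∩ EB ∥ FA]
   → A = (15681/818, -4663/818)

A = (15681/818, -4663/818)
C = (998/409, 791/409)
E = (3951/818, 3027/818)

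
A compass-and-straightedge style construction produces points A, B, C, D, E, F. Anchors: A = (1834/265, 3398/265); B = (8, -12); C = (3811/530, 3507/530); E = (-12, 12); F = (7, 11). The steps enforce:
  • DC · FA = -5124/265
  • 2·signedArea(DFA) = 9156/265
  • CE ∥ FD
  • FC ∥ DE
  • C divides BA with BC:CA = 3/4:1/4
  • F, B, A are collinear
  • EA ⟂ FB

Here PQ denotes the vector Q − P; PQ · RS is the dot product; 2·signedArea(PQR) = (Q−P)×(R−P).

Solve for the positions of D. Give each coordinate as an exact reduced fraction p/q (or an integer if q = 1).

D = (-6461/530, 8683/530)

1. D_x = -6461/530  [FC ∥ DE ∩ CE ∥ FD]
2. D_y = 8683/530  [FC ∥ DE ∩ CE ∥ FD]
   → D = (-6461/530, 8683/530)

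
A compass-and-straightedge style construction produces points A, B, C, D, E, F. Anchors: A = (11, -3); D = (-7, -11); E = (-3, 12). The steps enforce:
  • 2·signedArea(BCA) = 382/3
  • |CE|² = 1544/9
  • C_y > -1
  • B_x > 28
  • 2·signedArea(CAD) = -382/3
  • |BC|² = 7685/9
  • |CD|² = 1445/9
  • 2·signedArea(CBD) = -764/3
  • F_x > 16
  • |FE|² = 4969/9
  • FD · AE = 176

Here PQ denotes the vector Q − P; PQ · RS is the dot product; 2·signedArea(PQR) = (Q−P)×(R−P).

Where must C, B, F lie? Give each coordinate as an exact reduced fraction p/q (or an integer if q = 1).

1. C_x = 1/3  [line 8·x + -18·y + -44/3 = 0 ∩ |CD|² = 1445/9]
2. C_y = -2/3  [line 8·x + -18·y + -44/3 = 0 ∩ |CD|² = 1445/9]
   → C = (1/3, -2/3)
3. B_x = 29  [2·signedArea(BCA) = 382/3 ∩ 2·signedArea(CBD) = -764/3]
4. B_y = 5  [2·signedArea(BCA) = 382/3 ∩ 2·signedArea(CBD) = -764/3]
   → B = (29, 5)
5. F_x = 17  [line 14·x + -15·y + -243 = 0 ∩ |FE|² = 4969/9]
6. F_y = -1/3  [line 14·x + -15·y + -243 = 0 ∩ |FE|² = 4969/9]
   → F = (17, -1/3)

B = (29, 5)
C = (1/3, -2/3)
F = (17, -1/3)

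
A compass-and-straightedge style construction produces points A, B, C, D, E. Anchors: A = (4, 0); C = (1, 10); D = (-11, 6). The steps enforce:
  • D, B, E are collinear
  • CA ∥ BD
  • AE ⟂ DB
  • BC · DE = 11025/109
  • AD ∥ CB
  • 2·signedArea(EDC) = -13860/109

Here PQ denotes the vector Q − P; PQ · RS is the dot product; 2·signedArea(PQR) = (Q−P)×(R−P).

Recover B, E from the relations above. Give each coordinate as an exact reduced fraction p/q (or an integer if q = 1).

1. B_x = -14  [CA ∥ BD ∩ AD ∥ CB]
2. B_y = 16  [CA ∥ BD ∩ AD ∥ CB]
   → B = (-14, 16)
3. E_x = -884/109  [D, B, E are collinear ∩ AE ⟂ DB]
4. E_y = -396/109  [D, B, E are collinear ∩ AE ⟂ DB]
   → E = (-884/109, -396/109)

B = (-14, 16)
E = (-884/109, -396/109)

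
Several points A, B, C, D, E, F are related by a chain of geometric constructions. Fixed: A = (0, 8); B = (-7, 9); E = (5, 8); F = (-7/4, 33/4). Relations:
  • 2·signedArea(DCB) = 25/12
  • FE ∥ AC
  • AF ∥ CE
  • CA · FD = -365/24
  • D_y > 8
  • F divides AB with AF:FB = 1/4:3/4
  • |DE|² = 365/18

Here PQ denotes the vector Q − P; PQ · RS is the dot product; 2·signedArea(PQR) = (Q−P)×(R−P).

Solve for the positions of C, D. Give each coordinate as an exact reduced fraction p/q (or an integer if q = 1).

1. C_x = 27/4  [AF ∥ CE ∩ FE ∥ AC]
2. C_y = 31/4  [AF ∥ CE ∩ FE ∥ AC]
   → C = (27/4, 31/4)
3. D_x = 1/2  [2·signedArea(DCB) = 25/12 ∩ CA · FD = -365/24]
4. D_y = 49/6  [2·signedArea(DCB) = 25/12 ∩ CA · FD = -365/24]
   → D = (1/2, 49/6)

C = (27/4, 31/4)
D = (1/2, 49/6)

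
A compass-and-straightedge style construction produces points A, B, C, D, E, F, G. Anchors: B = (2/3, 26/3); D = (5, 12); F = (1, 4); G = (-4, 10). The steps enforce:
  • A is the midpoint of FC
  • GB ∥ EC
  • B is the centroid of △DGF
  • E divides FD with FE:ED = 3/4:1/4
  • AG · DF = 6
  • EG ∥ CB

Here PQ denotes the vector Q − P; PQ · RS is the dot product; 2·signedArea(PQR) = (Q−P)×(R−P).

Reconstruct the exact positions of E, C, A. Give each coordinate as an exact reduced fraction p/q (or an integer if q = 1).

1. E_x = 4  [E divides FD with FE:ED = 3/4:1/4]
2. E_y = 10  [E divides FD with FE:ED = 3/4:1/4]
   → E = (4, 10)
3. C_x = 26/3  [EG ∥ CB ∩ GB ∥ EC]
4. C_y = 26/3  [EG ∥ CB ∩ GB ∥ EC]
   → C = (26/3, 26/3)
5. A_x = 29/6  [A is the midpoint of FC]
6. A_y = 19/3  [A is the midpoint of FC]
   → A = (29/6, 19/3)

A = (29/6, 19/3)
C = (26/3, 26/3)
E = (4, 10)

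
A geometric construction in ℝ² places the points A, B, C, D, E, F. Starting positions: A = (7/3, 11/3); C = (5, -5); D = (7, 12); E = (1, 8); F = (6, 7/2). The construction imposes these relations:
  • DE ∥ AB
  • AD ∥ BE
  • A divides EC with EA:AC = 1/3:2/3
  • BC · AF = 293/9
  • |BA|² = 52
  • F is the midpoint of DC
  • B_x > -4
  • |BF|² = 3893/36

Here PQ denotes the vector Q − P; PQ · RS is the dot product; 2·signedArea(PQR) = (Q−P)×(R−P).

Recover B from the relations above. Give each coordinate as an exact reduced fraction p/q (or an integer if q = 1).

1. B_x = -11/3  [AD ∥ BE ∩ DE ∥ AB]
2. B_y = -1/3  [AD ∥ BE ∩ DE ∥ AB]
   → B = (-11/3, -1/3)

B = (-11/3, -1/3)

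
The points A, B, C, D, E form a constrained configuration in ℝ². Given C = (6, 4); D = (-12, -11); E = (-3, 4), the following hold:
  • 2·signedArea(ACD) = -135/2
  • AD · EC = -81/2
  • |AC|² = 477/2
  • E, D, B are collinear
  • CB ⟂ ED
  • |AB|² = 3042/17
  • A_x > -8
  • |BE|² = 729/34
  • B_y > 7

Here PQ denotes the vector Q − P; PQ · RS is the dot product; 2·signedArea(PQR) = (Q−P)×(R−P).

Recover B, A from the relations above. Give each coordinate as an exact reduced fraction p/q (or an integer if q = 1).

A = (-15/2, -7/2)
B = (-21/34, 271/34)

1. B_x = -21/34  [E, D, B are collinear ∩ CB ⟂ ED]
2. B_y = 271/34  [E, D, B are collinear ∩ CB ⟂ ED]
   → B = (-21/34, 271/34)
3. A_x = -15/2  [2·signedArea(ACD) = -135/2 ∩ AD · EC = -81/2]
4. A_y = -7/2  [2·signedArea(ACD) = -135/2 ∩ AD · EC = -81/2]
   → A = (-15/2, -7/2)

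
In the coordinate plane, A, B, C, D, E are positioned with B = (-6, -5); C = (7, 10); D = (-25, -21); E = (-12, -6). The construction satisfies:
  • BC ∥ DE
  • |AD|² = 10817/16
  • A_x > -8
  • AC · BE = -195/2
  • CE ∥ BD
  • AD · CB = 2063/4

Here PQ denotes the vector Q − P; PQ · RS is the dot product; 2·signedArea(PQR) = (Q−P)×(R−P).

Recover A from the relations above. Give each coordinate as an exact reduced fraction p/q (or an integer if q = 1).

1. A_x = -29/4  [AD · CB = 2063/4 ∩ AC · BE = -195/2]
2. A_y = -2  [AD · CB = 2063/4 ∩ AC · BE = -195/2]
   → A = (-29/4, -2)

A = (-29/4, -2)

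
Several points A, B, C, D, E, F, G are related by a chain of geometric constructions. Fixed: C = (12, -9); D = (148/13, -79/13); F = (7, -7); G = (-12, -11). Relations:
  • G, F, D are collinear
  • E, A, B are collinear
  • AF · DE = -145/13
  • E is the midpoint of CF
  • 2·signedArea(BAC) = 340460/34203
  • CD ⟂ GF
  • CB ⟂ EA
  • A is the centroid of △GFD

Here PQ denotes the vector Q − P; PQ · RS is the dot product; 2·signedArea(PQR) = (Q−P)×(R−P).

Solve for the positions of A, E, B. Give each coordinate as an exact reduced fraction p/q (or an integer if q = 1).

1. A_x = 83/39  [A is the centroid of △GFD]
2. A_y = -313/39  [A is the centroid of △GFD]
   → A = (83/39, -313/39)
3. E_x = 19/2  [E is the midpoint of CF]
4. E_y = -8  [E is the midpoint of CF]
   → E = (19/2, -8)
5. B_x = 136772/11401  [E, A, B are collinear ∩ CB ⟂ EA]
6. B_y = -91109/11401  [E, A, B are collinear ∩ CB ⟂ EA]
   → B = (136772/11401, -91109/11401)

A = (83/39, -313/39)
B = (136772/11401, -91109/11401)
E = (19/2, -8)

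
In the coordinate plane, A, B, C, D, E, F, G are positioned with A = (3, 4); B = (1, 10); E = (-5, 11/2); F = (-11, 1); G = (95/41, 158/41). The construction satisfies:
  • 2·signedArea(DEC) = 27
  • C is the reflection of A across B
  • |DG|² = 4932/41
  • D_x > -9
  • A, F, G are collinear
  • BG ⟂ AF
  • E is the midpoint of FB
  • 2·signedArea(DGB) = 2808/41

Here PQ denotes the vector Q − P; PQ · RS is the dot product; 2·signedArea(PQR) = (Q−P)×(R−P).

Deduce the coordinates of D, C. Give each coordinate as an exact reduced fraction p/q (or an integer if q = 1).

1. C_x = -1  [C is the reflection of A across B]
2. C_y = 16  [C is the reflection of A across B]
   → C = (-1, 16)
3. D_x = -43/5  [2·signedArea(DGB) = 2808/41 ∩ 2·signedArea(DEC) = 27]
4. D_y = 14/5  [2·signedArea(DGB) = 2808/41 ∩ 2·signedArea(DEC) = 27]
   → D = (-43/5, 14/5)

C = (-1, 16)
D = (-43/5, 14/5)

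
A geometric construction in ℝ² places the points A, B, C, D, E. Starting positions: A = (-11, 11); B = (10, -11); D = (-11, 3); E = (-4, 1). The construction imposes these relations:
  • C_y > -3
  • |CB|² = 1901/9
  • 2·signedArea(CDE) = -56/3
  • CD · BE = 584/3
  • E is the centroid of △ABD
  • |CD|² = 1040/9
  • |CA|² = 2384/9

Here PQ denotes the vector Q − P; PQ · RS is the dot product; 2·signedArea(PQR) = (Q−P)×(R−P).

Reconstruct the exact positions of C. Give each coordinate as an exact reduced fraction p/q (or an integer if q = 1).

C = (-5/3, -7/3)

1. C_x = -5/3  [2·signedArea(CDE) = -56/3 ∩ CD · BE = 584/3]
2. C_y = -7/3  [2·signedArea(CDE) = -56/3 ∩ CD · BE = 584/3]
   → C = (-5/3, -7/3)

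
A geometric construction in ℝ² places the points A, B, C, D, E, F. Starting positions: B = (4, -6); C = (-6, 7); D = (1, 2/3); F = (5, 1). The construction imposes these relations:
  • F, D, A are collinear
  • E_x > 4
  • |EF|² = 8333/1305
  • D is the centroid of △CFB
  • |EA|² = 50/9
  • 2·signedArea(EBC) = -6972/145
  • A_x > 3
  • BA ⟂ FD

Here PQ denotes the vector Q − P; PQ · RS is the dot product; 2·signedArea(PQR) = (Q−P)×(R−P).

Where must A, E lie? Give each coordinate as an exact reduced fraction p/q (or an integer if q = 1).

A = (497/145, 126/145)
E = (1802/435, -599/435)

1. A_x = 497/145  [F, D, A are collinear ∩ BA ⟂ FD]
2. A_y = 126/145  [F, D, A are collinear ∩ BA ⟂ FD]
   → A = (497/145, 126/145)
3. E_x = 1802/435  [line -13·x + -10·y + 5812/145 = 0 ∩ |EF|² = 8333/1305]
4. E_y = -599/435  [line -13·x + -10·y + 5812/145 = 0 ∩ |EF|² = 8333/1305]
   → E = (1802/435, -599/435)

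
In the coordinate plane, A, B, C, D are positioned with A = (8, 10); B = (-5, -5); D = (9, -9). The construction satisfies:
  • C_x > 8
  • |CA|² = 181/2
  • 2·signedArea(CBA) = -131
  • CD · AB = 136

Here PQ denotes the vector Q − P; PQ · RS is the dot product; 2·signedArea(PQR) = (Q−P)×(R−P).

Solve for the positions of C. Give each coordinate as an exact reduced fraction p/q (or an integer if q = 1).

1. C_x = 17/2  [2·signedArea(CBA) = -131 ∩ CD · AB = 136]
2. C_y = 1/2  [2·signedArea(CBA) = -131 ∩ CD · AB = 136]
   → C = (17/2, 1/2)

C = (17/2, 1/2)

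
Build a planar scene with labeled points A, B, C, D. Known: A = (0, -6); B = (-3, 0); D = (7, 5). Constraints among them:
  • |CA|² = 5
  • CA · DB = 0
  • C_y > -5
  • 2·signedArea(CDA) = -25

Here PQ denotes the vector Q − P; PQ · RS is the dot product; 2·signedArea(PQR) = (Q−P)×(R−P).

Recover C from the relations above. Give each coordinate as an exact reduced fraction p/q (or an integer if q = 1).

C = (-1, -4)

1. C_x = -1  [CA · DB = 0 ∩ 2·signedArea(CDA) = -25]
2. C_y = -4  [CA · DB = 0 ∩ 2·signedArea(CDA) = -25]
   → C = (-1, -4)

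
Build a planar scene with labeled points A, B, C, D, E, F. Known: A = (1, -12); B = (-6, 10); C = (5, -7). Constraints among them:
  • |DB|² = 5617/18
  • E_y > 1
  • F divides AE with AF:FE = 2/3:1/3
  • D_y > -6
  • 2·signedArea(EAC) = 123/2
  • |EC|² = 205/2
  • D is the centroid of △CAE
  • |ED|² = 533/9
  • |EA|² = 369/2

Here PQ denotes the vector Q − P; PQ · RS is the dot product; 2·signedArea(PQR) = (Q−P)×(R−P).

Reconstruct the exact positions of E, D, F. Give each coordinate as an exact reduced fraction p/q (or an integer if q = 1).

D = (11/6, -35/6)
E = (-1/2, 3/2)
F = (0, -3)

1. E_x = -1/2  [line -5·x + 4·y + -17/2 = 0 ∩ |EA|² = 369/2]
2. E_y = 3/2  [line -5·x + 4·y + -17/2 = 0 ∩ |EA|² = 369/2]
   → E = (-1/2, 3/2)
3. D_x = 11/6  [D is the centroid of △CAE]
4. D_y = -35/6  [D is the centroid of △CAE]
   → D = (11/6, -35/6)
5. F_x = 0  [F divides AE with AF:FE = 2/3:1/3]
6. F_y = -3  [F divides AE with AF:FE = 2/3:1/3]
   → F = (0, -3)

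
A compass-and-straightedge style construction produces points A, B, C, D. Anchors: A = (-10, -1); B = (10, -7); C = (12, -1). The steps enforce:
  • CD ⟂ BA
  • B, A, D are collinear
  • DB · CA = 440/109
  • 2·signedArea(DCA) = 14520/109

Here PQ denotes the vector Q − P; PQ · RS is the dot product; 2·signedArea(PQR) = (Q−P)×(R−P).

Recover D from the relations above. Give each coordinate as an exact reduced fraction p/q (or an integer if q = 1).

1. D_x = 1110/109  [B, A, D are collinear ∩ CD ⟂ BA]
2. D_y = -769/109  [B, A, D are collinear ∩ CD ⟂ BA]
   → D = (1110/109, -769/109)

D = (1110/109, -769/109)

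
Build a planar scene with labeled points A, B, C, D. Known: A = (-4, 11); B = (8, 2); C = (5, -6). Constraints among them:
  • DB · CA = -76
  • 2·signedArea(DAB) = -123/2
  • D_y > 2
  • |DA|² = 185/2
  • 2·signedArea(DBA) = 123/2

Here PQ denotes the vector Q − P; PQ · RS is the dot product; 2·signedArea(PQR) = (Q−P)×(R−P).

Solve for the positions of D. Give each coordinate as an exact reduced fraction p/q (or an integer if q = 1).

1. D_x = 1/2  [2·signedArea(DAB) = -123/2 ∩ DB · CA = -76]
2. D_y = 5/2  [2·signedArea(DAB) = -123/2 ∩ DB · CA = -76]
   → D = (1/2, 5/2)

D = (1/2, 5/2)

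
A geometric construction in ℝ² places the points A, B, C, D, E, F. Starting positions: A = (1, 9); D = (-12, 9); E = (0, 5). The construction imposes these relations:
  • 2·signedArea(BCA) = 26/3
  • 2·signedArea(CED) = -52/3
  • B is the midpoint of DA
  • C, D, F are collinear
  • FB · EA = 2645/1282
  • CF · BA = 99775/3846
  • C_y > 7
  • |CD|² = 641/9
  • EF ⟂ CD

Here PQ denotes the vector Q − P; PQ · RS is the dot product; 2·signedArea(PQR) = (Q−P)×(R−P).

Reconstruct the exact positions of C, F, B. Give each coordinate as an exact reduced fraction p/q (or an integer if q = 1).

1. B_x = -11/2  [B is the midpoint of DA]
2. B_y = 9  [B is the midpoint of DA]
   → B = (-11/2, 9)
3. C_x = -11/3  [2·signedArea(CED) = -52/3 ∩ 2·signedArea(BCA) = 26/3]
4. C_y = 23/3  [2·signedArea(CED) = -52/3 ∩ 2·signedArea(BCA) = 26/3]
   → C = (-11/3, 23/3)
5. F_x = 208/641  [C, D, F are collinear ∩ EF ⟂ CD]
6. F_y = 4505/641  [C, D, F are collinear ∩ EF ⟂ CD]
   → F = (208/641, 4505/641)

B = (-11/2, 9)
C = (-11/3, 23/3)
F = (208/641, 4505/641)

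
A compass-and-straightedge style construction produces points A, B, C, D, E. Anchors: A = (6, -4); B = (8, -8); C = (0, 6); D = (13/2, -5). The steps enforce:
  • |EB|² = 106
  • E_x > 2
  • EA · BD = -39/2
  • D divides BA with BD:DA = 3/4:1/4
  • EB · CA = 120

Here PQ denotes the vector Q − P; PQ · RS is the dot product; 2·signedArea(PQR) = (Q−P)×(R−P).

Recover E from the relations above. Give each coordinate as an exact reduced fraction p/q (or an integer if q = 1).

E = (3, 1)

1. E_x = 3  [EA · BD = -39/2 ∩ EB · CA = 120]
2. E_y = 1  [EA · BD = -39/2 ∩ EB · CA = 120]
   → E = (3, 1)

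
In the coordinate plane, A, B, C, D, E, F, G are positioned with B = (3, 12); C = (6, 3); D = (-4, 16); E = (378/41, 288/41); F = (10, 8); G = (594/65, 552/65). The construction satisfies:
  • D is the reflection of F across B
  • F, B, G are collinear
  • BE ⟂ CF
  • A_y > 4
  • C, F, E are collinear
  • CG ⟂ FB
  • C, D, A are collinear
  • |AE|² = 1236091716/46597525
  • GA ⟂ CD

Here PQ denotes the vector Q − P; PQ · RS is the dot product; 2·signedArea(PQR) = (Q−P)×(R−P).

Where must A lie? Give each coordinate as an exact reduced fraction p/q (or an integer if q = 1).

A = (15780/3497, 6636/1345)

1. A_x = 15780/3497  [C, D, A are collinear ∩ GA ⟂ CD]
2. A_y = 6636/1345  [C, D, A are collinear ∩ GA ⟂ CD]
   → A = (15780/3497, 6636/1345)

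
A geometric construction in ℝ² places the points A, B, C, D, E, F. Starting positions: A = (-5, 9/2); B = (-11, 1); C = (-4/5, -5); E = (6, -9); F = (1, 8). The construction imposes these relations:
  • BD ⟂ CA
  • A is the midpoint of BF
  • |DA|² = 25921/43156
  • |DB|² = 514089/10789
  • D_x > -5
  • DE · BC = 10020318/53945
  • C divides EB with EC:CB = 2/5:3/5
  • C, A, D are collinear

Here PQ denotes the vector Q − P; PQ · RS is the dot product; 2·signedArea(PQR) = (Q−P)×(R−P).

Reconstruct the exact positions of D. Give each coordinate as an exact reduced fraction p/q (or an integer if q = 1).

1. D_x = -50564/10789  [C, A, D are collinear ∩ BD ⟂ CA]
2. D_y = 40903/10789  [C, A, D are collinear ∩ BD ⟂ CA]
   → D = (-50564/10789, 40903/10789)

D = (-50564/10789, 40903/10789)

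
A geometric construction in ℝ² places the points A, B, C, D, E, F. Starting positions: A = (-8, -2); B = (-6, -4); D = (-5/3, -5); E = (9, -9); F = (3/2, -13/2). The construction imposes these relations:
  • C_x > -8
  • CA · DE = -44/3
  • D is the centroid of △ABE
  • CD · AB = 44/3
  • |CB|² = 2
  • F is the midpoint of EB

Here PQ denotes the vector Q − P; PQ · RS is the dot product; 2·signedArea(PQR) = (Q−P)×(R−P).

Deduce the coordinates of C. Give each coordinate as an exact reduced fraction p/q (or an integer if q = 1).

C = (-7, -3)

1. C_x = -7  [CD · AB = 44/3 ∩ CA · DE = -44/3]
2. C_y = -3  [CD · AB = 44/3 ∩ CA · DE = -44/3]
   → C = (-7, -3)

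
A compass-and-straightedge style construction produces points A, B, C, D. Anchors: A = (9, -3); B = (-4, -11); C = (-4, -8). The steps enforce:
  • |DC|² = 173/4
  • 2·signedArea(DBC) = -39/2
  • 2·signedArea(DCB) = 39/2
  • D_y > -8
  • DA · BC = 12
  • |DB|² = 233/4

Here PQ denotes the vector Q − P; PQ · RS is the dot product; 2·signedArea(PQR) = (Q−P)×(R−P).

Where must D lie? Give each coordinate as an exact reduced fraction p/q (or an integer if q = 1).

1. D_x = 5/2  [2·signedArea(DBC) = -39/2 ∩ DA · BC = 12]
2. D_y = -7  [2·signedArea(DBC) = -39/2 ∩ DA · BC = 12]
   → D = (5/2, -7)

D = (5/2, -7)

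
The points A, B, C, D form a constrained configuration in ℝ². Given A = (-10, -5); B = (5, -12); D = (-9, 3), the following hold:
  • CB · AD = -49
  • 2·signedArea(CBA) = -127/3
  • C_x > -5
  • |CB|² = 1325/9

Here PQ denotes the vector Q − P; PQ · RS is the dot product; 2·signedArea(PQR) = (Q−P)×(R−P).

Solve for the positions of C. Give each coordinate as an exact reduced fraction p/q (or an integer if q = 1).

C = (-14/3, -14/3)

1. C_x = -14/3  [CB · AD = -49 ∩ 2·signedArea(CBA) = -127/3]
2. C_y = -14/3  [CB · AD = -49 ∩ 2·signedArea(CBA) = -127/3]
   → C = (-14/3, -14/3)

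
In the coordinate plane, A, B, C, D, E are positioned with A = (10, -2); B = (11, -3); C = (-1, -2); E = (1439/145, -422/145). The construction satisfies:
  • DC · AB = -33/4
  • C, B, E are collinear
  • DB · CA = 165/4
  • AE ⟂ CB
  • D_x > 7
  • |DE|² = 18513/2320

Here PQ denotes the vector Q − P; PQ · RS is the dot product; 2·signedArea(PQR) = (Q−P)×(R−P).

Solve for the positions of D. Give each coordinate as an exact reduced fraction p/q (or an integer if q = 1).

D = (29/4, -2)

1. D_x = 29/4  [DC · AB = -33/4 ∩ DB · CA = 165/4]
2. D_y = -2  [DC · AB = -33/4 ∩ DB · CA = 165/4]
   → D = (29/4, -2)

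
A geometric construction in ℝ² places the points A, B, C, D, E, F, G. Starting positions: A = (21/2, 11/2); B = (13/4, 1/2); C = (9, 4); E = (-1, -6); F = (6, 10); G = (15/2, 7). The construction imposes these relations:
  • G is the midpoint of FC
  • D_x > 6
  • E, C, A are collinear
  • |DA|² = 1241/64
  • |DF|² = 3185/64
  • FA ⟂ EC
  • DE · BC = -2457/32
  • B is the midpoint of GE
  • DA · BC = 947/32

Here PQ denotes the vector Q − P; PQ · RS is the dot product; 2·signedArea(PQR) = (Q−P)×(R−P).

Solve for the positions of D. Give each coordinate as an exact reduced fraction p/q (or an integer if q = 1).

D = (55/8, 3)

1. D_x = 55/8  [line -23/4·x + -7/2·y + 1601/32 = 0 ∩ |DF|² = 3185/64]
2. D_y = 3  [line -23/4·x + -7/2·y + 1601/32 = 0 ∩ |DF|² = 3185/64]
   → D = (55/8, 3)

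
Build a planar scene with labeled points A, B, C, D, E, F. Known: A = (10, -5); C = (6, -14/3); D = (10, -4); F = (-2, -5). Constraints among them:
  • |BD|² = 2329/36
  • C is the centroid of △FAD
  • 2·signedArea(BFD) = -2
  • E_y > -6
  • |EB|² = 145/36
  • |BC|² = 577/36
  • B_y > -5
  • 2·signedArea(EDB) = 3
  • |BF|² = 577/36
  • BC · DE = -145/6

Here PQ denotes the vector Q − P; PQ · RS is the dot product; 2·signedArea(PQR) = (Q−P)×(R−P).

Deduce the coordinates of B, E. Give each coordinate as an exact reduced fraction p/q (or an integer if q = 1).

B = (2, -29/6)
E = (4, -5)

1. B_x = 2  [line -1·x + 12·y + 60 = 0 ∩ |BF|² = 577/36]
2. B_y = -29/6  [line -1·x + 12·y + 60 = 0 ∩ |BF|² = 577/36]
   → B = (2, -29/6)
3. E_x = 4  [2·signedArea(EDB) = 3 ∩ BC · DE = -145/6]
4. E_y = -5  [2·signedArea(EDB) = 3 ∩ BC · DE = -145/6]
   → E = (4, -5)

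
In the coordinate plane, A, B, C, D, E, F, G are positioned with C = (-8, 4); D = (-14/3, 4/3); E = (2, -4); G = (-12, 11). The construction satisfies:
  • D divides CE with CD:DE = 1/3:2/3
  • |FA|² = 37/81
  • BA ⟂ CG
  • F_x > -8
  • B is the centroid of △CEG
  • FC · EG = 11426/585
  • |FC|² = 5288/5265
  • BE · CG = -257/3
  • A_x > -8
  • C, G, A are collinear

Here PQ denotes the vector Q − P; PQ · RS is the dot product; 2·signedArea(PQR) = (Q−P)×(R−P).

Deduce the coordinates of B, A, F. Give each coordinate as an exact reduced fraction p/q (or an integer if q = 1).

A = (-1436/195, 563/195)
B = (-6, 11/3)
F = (-4166/585, 686/195)

1. B_x = -6  [B is the centroid of △CEG]
2. B_y = 11/3  [B is the centroid of △CEG]
   → B = (-6, 11/3)
3. A_x = -1436/195  [C, G, A are collinear ∩ BA ⟂ CG]
4. A_y = 563/195  [C, G, A are collinear ∩ BA ⟂ CG]
   → A = (-1436/195, 563/195)
5. F_x = -4166/585  [line 14·x + -15·y + 89194/585 = 0 ∩ |FA|² = 37/81]
6. F_y = 686/195  [line 14·x + -15·y + 89194/585 = 0 ∩ |FA|² = 37/81]
   → F = (-4166/585, 686/195)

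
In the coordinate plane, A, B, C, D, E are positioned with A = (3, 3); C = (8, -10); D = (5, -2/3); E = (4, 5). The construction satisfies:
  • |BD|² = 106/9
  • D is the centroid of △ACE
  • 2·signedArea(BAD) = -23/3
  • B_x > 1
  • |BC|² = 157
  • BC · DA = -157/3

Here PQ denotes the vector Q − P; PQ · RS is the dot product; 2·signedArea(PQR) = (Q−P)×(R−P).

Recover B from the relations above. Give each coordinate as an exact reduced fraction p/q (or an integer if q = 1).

1. B_x = 2  [2·signedArea(BAD) = -23/3 ∩ BC · DA = -157/3]
2. B_y = 1  [2·signedArea(BAD) = -23/3 ∩ BC · DA = -157/3]
   → B = (2, 1)

B = (2, 1)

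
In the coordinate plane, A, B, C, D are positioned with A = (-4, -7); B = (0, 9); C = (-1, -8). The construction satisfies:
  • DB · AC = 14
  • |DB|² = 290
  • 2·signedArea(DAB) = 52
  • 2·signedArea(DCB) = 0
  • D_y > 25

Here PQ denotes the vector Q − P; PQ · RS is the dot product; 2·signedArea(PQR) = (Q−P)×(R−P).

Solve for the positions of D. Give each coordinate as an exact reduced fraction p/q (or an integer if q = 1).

1. D_x = 1  [2·signedArea(DCB) = 0 ∩ 2·signedArea(DAB) = 52]
2. D_y = 26  [2·signedArea(DCB) = 0 ∩ 2·signedArea(DAB) = 52]
   → D = (1, 26)

D = (1, 26)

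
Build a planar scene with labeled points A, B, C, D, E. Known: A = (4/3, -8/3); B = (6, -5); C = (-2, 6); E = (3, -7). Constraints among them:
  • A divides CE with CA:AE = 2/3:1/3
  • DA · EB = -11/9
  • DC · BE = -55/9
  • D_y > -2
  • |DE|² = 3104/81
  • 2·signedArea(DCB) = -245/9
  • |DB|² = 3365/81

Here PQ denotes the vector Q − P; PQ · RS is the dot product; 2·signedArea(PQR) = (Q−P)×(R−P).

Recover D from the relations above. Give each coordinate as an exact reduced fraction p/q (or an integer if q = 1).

D = (7/9, -11/9)

1. D_x = 7/9  [DC · BE = -55/9 ∩ 2·signedArea(DCB) = -245/9]
2. D_y = -11/9  [DC · BE = -55/9 ∩ 2·signedArea(DCB) = -245/9]
   → D = (7/9, -11/9)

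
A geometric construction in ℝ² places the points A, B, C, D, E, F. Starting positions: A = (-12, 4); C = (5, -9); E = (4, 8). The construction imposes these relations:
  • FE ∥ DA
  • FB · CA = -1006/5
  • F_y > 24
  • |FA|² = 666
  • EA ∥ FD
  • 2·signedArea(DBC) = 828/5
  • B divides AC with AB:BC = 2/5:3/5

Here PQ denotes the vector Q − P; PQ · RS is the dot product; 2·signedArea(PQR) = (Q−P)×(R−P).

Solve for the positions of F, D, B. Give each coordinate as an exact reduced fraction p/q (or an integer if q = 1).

1. B_x = -26/5  [B divides AC with AB:BC = 2/5:3/5]
2. B_y = -6/5  [B divides AC with AB:BC = 2/5:3/5]
   → B = (-26/5, -6/5)
3. F_x = 3  [line 17·x + -13·y + 274 = 0 ∩ |FA|² = 666]
4. F_y = 25  [line 17·x + -13·y + 274 = 0 ∩ |FA|² = 666]
   → F = (3, 25)
5. D_x = -13  [FE ∥ DA ∩ EA ∥ FD]
6. D_y = 21  [FE ∥ DA ∩ EA ∥ FD]
   → D = (-13, 21)

B = (-26/5, -6/5)
D = (-13, 21)
F = (3, 25)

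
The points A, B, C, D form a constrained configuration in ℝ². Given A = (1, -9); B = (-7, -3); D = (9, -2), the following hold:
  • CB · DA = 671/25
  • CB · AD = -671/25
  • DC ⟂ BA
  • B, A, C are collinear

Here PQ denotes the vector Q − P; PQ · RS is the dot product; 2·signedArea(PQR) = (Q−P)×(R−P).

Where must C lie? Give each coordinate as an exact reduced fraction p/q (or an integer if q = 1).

C = (69/25, -258/25)

1. C_x = 69/25  [B, A, C are collinear ∩ DC ⟂ BA]
2. C_y = -258/25  [B, A, C are collinear ∩ DC ⟂ BA]
   → C = (69/25, -258/25)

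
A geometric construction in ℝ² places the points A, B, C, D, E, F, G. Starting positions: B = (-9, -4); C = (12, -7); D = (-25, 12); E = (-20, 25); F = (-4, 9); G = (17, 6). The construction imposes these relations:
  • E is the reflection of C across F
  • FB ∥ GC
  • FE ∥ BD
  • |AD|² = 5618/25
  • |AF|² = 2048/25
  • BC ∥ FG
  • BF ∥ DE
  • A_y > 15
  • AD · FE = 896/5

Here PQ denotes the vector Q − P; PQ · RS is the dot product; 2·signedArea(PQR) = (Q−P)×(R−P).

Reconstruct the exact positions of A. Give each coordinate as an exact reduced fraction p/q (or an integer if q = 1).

A = (-52/5, 77/5)

1. A_x = -52/5  [line 16·x + -16·y + 2064/5 = 0 ∩ |AF|² = 2048/25]
2. A_y = 77/5  [line 16·x + -16·y + 2064/5 = 0 ∩ |AF|² = 2048/25]
   → A = (-52/5, 77/5)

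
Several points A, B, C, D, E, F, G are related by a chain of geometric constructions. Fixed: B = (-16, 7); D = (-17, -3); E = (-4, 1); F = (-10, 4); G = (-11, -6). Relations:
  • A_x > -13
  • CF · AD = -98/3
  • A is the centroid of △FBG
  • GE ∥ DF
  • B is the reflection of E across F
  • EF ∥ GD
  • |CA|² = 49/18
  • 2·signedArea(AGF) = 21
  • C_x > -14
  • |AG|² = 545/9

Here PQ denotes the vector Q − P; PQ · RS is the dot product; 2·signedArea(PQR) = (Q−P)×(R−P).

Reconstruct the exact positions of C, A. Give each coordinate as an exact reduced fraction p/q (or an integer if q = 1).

1. A_x = -37/3  [A is the centroid of △FBG]
2. A_y = 5/3  [A is the centroid of △FBG]
   → A = (-37/3, 5/3)
3. C_x = -27/2  [line 14/3·x + 14/3·y + 182/3 = 0 ∩ |CA|² = 49/18]
4. C_y = 1/2  [line 14/3·x + 14/3·y + 182/3 = 0 ∩ |CA|² = 49/18]
   → C = (-27/2, 1/2)

A = (-37/3, 5/3)
C = (-27/2, 1/2)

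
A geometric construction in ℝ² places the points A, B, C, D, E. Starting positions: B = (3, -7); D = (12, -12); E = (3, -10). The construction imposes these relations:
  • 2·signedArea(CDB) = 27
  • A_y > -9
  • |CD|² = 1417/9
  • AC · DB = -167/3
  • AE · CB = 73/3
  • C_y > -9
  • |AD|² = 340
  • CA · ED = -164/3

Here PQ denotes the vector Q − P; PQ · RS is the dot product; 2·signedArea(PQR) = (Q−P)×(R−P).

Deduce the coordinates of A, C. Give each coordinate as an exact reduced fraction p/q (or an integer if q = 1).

A = (-6, -8)
C = (0, -25/3)

1. C_x = 0  [line -5·x + -9·y + -75 = 0 ∩ |CD|² = 1417/9]
2. C_y = -25/3  [line -5·x + -9·y + -75 = 0 ∩ |CD|² = 1417/9]
   → C = (0, -25/3)
3. A_x = -6  [AE · CB = 73/3 ∩ CA · ED = -164/3]
4. A_y = -8  [AE · CB = 73/3 ∩ CA · ED = -164/3]
   → A = (-6, -8)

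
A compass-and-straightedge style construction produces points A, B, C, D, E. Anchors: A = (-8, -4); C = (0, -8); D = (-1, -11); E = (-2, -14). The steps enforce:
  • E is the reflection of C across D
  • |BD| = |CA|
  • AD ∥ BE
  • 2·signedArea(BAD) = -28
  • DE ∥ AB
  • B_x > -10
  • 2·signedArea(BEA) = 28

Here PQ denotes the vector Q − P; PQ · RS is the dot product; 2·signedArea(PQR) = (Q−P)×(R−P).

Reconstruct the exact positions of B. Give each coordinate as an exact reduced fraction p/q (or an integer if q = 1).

1. B_x = -9  [AD ∥ BE ∩ DE ∥ AB]
2. B_y = -7  [AD ∥ BE ∩ DE ∥ AB]
   → B = (-9, -7)

B = (-9, -7)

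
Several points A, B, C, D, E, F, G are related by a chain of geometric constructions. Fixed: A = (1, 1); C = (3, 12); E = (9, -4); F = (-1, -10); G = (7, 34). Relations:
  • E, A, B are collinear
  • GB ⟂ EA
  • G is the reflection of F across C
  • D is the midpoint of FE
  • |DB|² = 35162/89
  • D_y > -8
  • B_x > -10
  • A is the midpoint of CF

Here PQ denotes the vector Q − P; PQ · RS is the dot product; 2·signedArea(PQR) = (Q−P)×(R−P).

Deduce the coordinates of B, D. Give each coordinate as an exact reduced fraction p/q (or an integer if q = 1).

1. B_x = -847/89  [E, A, B are collinear ∩ GB ⟂ EA]
2. B_y = 674/89  [E, A, B are collinear ∩ GB ⟂ EA]
   → B = (-847/89, 674/89)
3. D_x = 4  [D is the midpoint of FE]
4. D_y = -7  [D is the midpoint of FE]
   → D = (4, -7)

B = (-847/89, 674/89)
D = (4, -7)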